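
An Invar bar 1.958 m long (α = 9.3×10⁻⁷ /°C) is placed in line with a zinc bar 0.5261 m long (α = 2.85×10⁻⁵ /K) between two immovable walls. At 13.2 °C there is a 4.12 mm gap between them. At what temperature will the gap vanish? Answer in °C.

T = 258 °C

Gap closes when ΔL₁ + ΔL₂ = 4.12 mm = 4.12×10⁻³ m
(α₁L₁ + α₂L₂)ΔT = g
α₁L₁ + α₂L₂ = 9.3×10⁻⁷×1.958 + 2.85×10⁻⁵×0.5261 = 1.681479×10⁻⁵ m/K
ΔT = 4.12×10⁻³ / 1.681479×10⁻⁵ = 245.02 K
T = 13.2 + 245.02 = 258.22 °C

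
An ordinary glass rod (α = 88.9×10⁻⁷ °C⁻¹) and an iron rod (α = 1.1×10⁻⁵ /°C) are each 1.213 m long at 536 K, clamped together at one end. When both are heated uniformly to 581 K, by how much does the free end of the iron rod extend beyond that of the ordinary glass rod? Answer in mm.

0.115 mm

ΔT = 45 K
ordinary glass: ΔL = 88.9×10⁻⁷ × 1.213 m × 45 = 4.8526×10⁻⁴ m = 0.48526 mm
iron: ΔL = 1.1×10⁻⁵ × 1.213 m × 45 = 6.0044×10⁻⁴ m = 0.60044 mm
difference = 0.60044 − 0.48526 = 0.11518 mm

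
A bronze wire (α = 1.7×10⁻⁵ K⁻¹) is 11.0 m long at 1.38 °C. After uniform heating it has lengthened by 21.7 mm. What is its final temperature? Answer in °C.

ΔL = αL₀ΔT ⇒ ΔT = ΔL / (αL₀)
ΔT = 21.7×10⁻³ m / (1.7×10⁻⁵ × 11.0 m) = 116.04 K
T = 1.38 + 116.04 = 117.42 °C

T = 117 °C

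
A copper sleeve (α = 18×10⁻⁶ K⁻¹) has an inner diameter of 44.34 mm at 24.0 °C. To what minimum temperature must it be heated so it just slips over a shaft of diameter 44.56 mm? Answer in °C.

T = 300 °C

Required Δd = 44.56 − 44.34 = 0.22 mm
Δd = αd₀ΔT ⇒ ΔT = Δd/(αd₀) = 0.22 / (18×10⁻⁶ × 44.34) = 275.65 K
T_min = 24.0 + 275.65 = 299.65 °C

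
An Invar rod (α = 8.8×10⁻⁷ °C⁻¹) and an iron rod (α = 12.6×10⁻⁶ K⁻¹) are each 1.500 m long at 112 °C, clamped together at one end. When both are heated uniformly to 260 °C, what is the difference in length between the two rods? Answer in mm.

2.60 mm

ΔT = 148 K
Invar: ΔL = 8.8×10⁻⁷ × 1.500 m × 148 = 1.9536×10⁻⁴ m = 0.19536 mm
iron: ΔL = 12.6×10⁻⁶ × 1.500 m × 148 = 2.7972×10⁻³ m = 2.7972 mm
difference = 2.7972 − 0.19536 = 2.60184 mm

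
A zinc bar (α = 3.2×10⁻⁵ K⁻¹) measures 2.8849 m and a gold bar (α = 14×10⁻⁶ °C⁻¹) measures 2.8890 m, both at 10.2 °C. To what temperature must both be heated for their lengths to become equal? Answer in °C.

T = 89.24 °C

Equal length when α₁L₁ΔT − α₂L₂ΔT = L₂ − L₁ = 4.10×10⁻³ m
α₁L₁ = 9.23168×10⁻⁵, α₂L₂ = 4.0446×10⁻⁵ → Δ(αL) = 5.18708×10⁻⁵ m/K
ΔT = 4.10×10⁻³ / 5.18708×10⁻⁵ = 79.0425 K, so T = 10.2 + 79.0425 = 89.2425 °C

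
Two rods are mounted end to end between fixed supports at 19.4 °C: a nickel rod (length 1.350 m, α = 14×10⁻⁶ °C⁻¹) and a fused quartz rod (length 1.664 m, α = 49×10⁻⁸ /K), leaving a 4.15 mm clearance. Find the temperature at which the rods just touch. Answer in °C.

T = 230 °C

α₁L₁ = 1.890×10⁻⁵ m/K, α₂L₂ = 8.1536×10⁻⁷ m/K → total 1.971536×10⁻⁵ m/K
ΔT = g/(α₁L₁+α₂L₂) = 4.15×10⁻³ / 1.971536×10⁻⁵ = 210.50 K
T = 19.4 + 210.50 = 229.90 °C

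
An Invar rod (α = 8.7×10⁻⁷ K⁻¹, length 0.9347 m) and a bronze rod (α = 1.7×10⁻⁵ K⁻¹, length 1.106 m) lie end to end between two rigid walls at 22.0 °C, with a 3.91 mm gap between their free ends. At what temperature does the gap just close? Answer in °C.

Gap closes when ΔL₁ + ΔL₂ = 3.91 mm = 3.91×10⁻³ m
(α₁L₁ + α₂L₂)ΔT = g
α₁L₁ + α₂L₂ = 8.7×10⁻⁷×0.9347 + 1.7×10⁻⁵×1.106 = 1.9615189×10⁻⁵ m/K
ΔT = 3.91×10⁻³ / 1.9615189×10⁻⁵ = 199.34 K
T = 22.0 + 199.34 = 221.34 °C

T = 221 °C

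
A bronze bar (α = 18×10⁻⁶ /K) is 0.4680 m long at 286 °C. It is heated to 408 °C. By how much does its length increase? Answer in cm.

ΔL = 0.103 cm

|ΔT| = |408 − 286| = 122 K
ΔL = αL₀ΔT = (18×10⁻⁶)(0.4680)(122) = 1.03×10⁻³ m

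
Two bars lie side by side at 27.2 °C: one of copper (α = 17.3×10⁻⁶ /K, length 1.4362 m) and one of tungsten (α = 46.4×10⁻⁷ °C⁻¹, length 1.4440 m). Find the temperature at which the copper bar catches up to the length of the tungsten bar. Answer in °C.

T = 457.0 °C

Equal length when α₁L₁ΔT − α₂L₂ΔT = L₂ − L₁ = 7.80×10⁻³ m
α₁L₁ = 2.484626×10⁻⁵, α₂L₂ = 6.70016×10⁻⁶ → Δ(αL) = 1.81461×10⁻⁵ m/K
ΔT = 7.80×10⁻³ / 1.81461×10⁻⁵ = 429.844 K, so T = 27.2 + 429.844 = 457.044 °C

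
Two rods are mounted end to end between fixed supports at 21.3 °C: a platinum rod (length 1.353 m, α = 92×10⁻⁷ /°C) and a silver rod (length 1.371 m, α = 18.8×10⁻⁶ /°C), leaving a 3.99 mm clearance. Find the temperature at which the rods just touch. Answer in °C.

T = 126 °C

α₁L₁ = 1.24476×10⁻⁵ m/K, α₂L₂ = 2.57748×10⁻⁵ m/K → total 3.82224×10⁻⁵ m/K
ΔT = g/(α₁L₁+α₂L₂) = 3.99×10⁻³ / 3.82224×10⁻⁵ = 104.39 K
T = 21.3 + 104.39 = 125.69 °C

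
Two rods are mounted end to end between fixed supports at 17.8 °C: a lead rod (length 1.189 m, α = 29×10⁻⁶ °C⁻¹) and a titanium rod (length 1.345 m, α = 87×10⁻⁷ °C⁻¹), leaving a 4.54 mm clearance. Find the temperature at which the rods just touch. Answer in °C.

Gap closes when ΔL₁ + ΔL₂ = 4.54 mm = 4.54×10⁻³ m
(α₁L₁ + α₂L₂)ΔT = g
α₁L₁ + α₂L₂ = 29×10⁻⁶×1.189 + 87×10⁻⁷×1.345 = 4.61825×10⁻⁵ m/K
ΔT = 4.54×10⁻³ / 4.61825×10⁻⁵ = 98.31 K
T = 17.8 + 98.31 = 116.11 °C

T = 116 °C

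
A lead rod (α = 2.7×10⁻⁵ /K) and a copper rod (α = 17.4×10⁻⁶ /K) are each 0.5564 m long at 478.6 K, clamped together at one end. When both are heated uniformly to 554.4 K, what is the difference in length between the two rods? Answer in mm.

0.405 mm

ΔT = 75.8 K
lead: ΔL = 2.7×10⁻⁵ × 0.5564 m × 75.8 = 1.1387×10⁻³ m = 1.1387 mm
copper: ΔL = 17.4×10⁻⁶ × 0.5564 m × 75.8 = 7.3385×10⁻⁴ m = 0.73385 mm
difference = 1.1387 − 0.73385 = 0.40485 mm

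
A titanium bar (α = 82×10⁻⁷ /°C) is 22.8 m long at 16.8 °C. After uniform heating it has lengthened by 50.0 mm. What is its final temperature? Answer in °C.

ΔL = αL₀ΔT ⇒ ΔT = ΔL / (αL₀)
ΔT = 50.0×10⁻³ m / (82×10⁻⁷ × 22.8 m) = 267.44 K
T = 16.8 + 267.44 = 284.24 °C

T = 284 °C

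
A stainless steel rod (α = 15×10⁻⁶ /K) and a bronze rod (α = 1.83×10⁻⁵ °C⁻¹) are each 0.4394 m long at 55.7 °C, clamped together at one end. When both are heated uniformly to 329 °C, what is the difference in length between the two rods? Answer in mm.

0.396 mm

ΔT = 273.3 K
stainless steel: ΔL = 15×10⁻⁶ × 0.4394 m × 273.3 = 1.8013×10⁻³ m = 1.8013 mm
bronze: ΔL = 1.83×10⁻⁵ × 0.4394 m × 273.3 = 2.1976×10⁻³ m = 2.1976 mm
difference = 2.1976 − 1.8013 = 0.3963 mm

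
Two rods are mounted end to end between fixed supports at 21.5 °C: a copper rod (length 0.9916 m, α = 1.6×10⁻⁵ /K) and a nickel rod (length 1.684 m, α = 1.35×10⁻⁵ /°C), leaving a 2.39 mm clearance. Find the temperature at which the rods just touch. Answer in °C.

α₁L₁ = 1.58656×10⁻⁵ m/K, α₂L₂ = 2.2734×10⁻⁵ m/K → total 3.85996×10⁻⁵ m/K
ΔT = g/(α₁L₁+α₂L₂) = 2.39×10⁻³ / 3.85996×10⁻⁵ = 61.918 K
T = 21.5 + 61.918 = 83.418 °C

T = 83.4 °C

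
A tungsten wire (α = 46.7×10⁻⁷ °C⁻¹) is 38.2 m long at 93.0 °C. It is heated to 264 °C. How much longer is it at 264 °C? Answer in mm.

ΔL = 30.5 mm

|ΔT| = |264 − 93.0| = 171.0 K
ΔL = αL₀ΔT = (46.7×10⁻⁷)(38.2)(171.0) = 3.05×10⁻² m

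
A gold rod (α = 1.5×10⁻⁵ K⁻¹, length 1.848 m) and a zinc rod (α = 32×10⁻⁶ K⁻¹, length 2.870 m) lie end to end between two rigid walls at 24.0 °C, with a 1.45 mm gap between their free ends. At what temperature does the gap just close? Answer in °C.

T = 36.1 °C

α₁L₁ = 2.772×10⁻⁵ m/K, α₂L₂ = 9.184×10⁻⁵ m/K → total 1.1956×10⁻⁴ m/K
ΔT = g/(α₁L₁+α₂L₂) = 1.45×10⁻³ / 1.1956×10⁻⁴ = 12.128 K
T = 24.0 + 12.128 = 36.128 °C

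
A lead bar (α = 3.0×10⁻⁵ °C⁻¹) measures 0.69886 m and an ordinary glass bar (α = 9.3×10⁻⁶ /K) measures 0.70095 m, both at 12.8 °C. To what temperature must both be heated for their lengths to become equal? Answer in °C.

L₁(1 + α₁ΔT) = L₂(1 + α₂ΔT) ⇒ ΔT = (L₂ − L₁)/(α₁L₁ − α₂L₂)
L₂ − L₁ = 0.70095 − 0.69886 = 2.09×10⁻³ m
α₁L₁ − α₂L₂ = 3.0×10⁻⁵×0.69886 − 9.3×10⁻⁶×0.70095 = 1.4446965×10⁻⁵ m/K
ΔT = 2.09×10⁻³ / 1.4446965×10⁻⁵ = 144.667 K
T = 12.8 + 144.667 = 157.467 °C

T = 157.5 °C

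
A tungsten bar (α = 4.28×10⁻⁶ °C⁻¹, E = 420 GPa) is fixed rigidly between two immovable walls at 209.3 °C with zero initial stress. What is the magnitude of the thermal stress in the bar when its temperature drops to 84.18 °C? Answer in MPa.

Fully constrained: the free strain ε = αΔT is blocked, so σ = Eε = EαΔT.
|ΔT| = 125.12 K
σ = 420×10⁹ × 4.28×10⁻⁶ × 125.12 = 2.25×10⁸ Pa

σ = 225 MPa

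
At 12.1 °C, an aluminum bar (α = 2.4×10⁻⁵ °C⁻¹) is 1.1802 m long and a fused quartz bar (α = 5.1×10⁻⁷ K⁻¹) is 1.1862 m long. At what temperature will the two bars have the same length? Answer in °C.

Equal length when α₁L₁ΔT − α₂L₂ΔT = L₂ − L₁ = 6.00×10⁻³ m
α₁L₁ = 2.83248×10⁻⁵, α₂L₂ = 6.04962×10⁻⁷ → Δ(αL) = 2.7719838×10⁻⁵ m/K
ΔT = 6.00×10⁻³ / 2.7719838×10⁻⁵ = 216.451 K, so T = 12.1 + 216.451 = 228.551 °C

T = 228.6 °C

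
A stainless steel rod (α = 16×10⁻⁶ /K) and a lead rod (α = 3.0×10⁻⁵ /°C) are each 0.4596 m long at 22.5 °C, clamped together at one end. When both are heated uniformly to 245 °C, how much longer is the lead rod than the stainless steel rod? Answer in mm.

1.43 mm

ΔT = 222.5 K
stainless steel: ΔL = 16×10⁻⁶ × 0.4596 m × 222.5 = 1.6362×10⁻³ m = 1.6362 mm
lead: ΔL = 3.0×10⁻⁵ × 0.4596 m × 222.5 = 3.0678×10⁻³ m = 3.0678 mm
difference = 3.0678 − 1.6362 = 1.4316 mm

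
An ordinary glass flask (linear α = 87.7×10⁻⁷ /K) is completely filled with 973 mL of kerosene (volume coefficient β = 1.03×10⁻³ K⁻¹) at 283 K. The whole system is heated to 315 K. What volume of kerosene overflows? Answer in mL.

31.3 mL

The flask also expands: β_container ≈ 3α = 2.631×10⁻⁵ /K
Net overflow = V₀(β_liq − 3α_cont)ΔT
β − 3α = 1.03×10⁻³ − 2.631×10⁻⁵ = 1.00369×10⁻³ /K; ΔT = 32 K
ΔV = 973 × 1.00369×10⁻³ × 32 = 31.3 mL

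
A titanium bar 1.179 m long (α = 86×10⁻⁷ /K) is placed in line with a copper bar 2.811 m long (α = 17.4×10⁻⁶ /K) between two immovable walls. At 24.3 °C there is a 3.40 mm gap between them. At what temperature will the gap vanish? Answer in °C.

α₁L₁ = 1.01394×10⁻⁵ m/K, α₂L₂ = 4.89114×10⁻⁵ m/K → total 5.90508×10⁻⁵ m/K
ΔT = g/(α₁L₁+α₂L₂) = 3.40×10⁻³ / 5.90508×10⁻⁵ = 57.578 K
T = 24.3 + 57.578 = 81.878 °C

T = 81.9 °C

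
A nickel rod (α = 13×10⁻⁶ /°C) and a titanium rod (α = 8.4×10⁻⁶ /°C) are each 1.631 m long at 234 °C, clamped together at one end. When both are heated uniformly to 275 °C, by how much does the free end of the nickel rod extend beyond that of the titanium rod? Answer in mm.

ΔT = 41 K
nickel: ΔL = 13×10⁻⁶ × 1.631 m × 41 = 8.6932×10⁻⁴ m = 0.86932 mm
titanium: ΔL = 8.4×10⁻⁶ × 1.631 m × 41 = 5.6172×10⁻⁴ m = 0.56172 mm
difference = 0.86932 − 0.56172 = 0.30760 mm

0.308 mm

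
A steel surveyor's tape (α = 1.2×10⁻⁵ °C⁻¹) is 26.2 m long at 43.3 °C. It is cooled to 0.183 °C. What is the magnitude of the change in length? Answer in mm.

|ΔT| = |0.183 − 43.3| = 43.117 K
ΔL = αL₀ΔT = (1.2×10⁻⁵)(26.2)(43.117) = 1.36×10⁻² m

ΔL = 13.6 mm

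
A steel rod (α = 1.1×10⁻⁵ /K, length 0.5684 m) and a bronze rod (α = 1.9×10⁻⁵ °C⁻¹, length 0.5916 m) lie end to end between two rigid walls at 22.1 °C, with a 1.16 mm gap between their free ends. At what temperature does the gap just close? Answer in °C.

T = 88.4 °C

Gap closes when ΔL₁ + ΔL₂ = 1.16 mm = 1.16×10⁻³ m
(α₁L₁ + α₂L₂)ΔT = g
α₁L₁ + α₂L₂ = 1.1×10⁻⁵×0.5684 + 1.9×10⁻⁵×0.5916 = 1.74928×10⁻⁵ m/K
ΔT = 1.16×10⁻³ / 1.74928×10⁻⁵ = 66.313 K
T = 22.1 + 66.313 = 88.413 °C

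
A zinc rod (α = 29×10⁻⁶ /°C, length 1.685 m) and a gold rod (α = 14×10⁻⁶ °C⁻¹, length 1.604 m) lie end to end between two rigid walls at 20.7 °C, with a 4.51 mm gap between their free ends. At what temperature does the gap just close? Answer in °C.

α₁L₁ = 4.8865×10⁻⁵ m/K, α₂L₂ = 2.2456×10⁻⁵ m/K → total 7.1321×10⁻⁵ m/K
ΔT = g/(α₁L₁+α₂L₂) = 4.51×10⁻³ / 7.1321×10⁻⁵ = 63.235 K
T = 20.7 + 63.235 = 83.935 °C

T = 83.9 °C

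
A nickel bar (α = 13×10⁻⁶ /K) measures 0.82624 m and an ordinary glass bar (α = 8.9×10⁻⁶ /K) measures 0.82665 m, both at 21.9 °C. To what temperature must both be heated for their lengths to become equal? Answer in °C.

T = 143.1 °C

L₁(1 + α₁ΔT) = L₂(1 + α₂ΔT) ⇒ ΔT = (L₂ − L₁)/(α₁L₁ − α₂L₂)
L₂ − L₁ = 0.82665 − 0.82624 = 4.10×10⁻⁴ m
α₁L₁ − α₂L₂ = 13×10⁻⁶×0.82624 − 8.9×10⁻⁶×0.82665 = 3.383935×10⁻⁶ m/K
ΔT = 4.10×10⁻⁴ / 3.383935×10⁻⁶ = 121.161 K
T = 21.9 + 121.161 = 143.061 °C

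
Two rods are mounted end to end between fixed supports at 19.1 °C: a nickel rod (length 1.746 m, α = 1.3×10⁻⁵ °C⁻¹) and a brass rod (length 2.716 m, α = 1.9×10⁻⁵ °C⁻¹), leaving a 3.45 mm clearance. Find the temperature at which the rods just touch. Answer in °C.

T = 65.5 °C

α₁L₁ = 2.2698×10⁻⁵ m/K, α₂L₂ = 5.1604×10⁻⁵ m/K → total 7.4302×10⁻⁵ m/K
ΔT = g/(α₁L₁+α₂L₂) = 3.45×10⁻³ / 7.4302×10⁻⁵ = 46.432 K
T = 19.1 + 46.432 = 65.532 °C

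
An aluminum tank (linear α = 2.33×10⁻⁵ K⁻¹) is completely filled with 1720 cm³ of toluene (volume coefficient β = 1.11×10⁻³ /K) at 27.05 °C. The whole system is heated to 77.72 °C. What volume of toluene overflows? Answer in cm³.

The tank also expands: β_container ≈ 3α = 6.99×10⁻⁵ /K
Net overflow = V₀(β_liq − 3α_cont)ΔT
β − 3α = 1.11×10⁻³ − 6.99×10⁻⁵ = 1.0401×10⁻³ /K; ΔT = 50.67 K
ΔV = 1720 × 1.0401×10⁻³ × 50.67 = 90.6 cm³

90.6 cm³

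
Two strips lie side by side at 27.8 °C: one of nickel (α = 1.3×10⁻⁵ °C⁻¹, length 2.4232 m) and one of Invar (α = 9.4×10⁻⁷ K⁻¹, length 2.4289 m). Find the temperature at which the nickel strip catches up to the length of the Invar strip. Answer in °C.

L₁(1 + α₁ΔT) = L₂(1 + α₂ΔT) ⇒ ΔT = (L₂ − L₁)/(α₁L₁ − α₂L₂)
L₂ − L₁ = 2.4289 − 2.4232 = 5.70×10⁻³ m
α₁L₁ − α₂L₂ = 1.3×10⁻⁵×2.4232 − 9.4×10⁻⁷×2.4289 = 2.9218434×10⁻⁵ m/K
ΔT = 5.70×10⁻³ / 2.9218434×10⁻⁵ = 195.082 K
T = 27.8 + 195.082 = 222.882 °C

T = 222.9 °C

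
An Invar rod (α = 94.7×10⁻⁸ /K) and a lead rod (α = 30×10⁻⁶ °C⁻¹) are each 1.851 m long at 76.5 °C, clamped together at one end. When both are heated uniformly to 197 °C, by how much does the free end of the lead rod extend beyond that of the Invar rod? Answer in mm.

ΔT = 120.5 K
Invar: ΔL = 94.7×10⁻⁸ × 1.851 m × 120.5 = 2.1122×10⁻⁴ m = 0.21122 mm
lead: ΔL = 30×10⁻⁶ × 1.851 m × 120.5 = 6.6914×10⁻³ m = 6.6914 mm
difference = 6.6914 − 0.21122 = 6.48018 mm

6.48 mm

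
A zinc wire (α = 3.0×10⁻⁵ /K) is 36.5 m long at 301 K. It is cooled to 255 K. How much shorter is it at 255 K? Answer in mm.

|ΔT| = |255 − 301| = 46 K
ΔL = αL₀ΔT = (3.0×10⁻⁵)(36.5)(46) = 5.04×10⁻² m

ΔL = 50.4 mm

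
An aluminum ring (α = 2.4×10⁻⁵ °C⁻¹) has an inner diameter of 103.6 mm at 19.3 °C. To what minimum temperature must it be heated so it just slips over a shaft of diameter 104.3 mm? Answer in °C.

T = 301 °C

Required Δd = 104.3 − 103.6 = 0.7 mm
Δd = αd₀ΔT ⇒ ΔT = Δd/(αd₀) = 0.7 / (2.4×10⁻⁵ × 103.6) = 281.53 K
T_min = 19.3 + 281.53 = 300.83 °C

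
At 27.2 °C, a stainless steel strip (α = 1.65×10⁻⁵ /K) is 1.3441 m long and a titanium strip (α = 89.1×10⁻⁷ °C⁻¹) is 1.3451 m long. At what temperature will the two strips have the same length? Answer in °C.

Equal length when α₁L₁ΔT − α₂L₂ΔT = L₂ − L₁ = 1.00×10⁻³ m
α₁L₁ = 2.217765×10⁻⁵, α₂L₂ = 1.1984841×10⁻⁵ → Δ(αL) = 1.0192809×10⁻⁵ m/K
ΔT = 1.00×10⁻³ / 1.0192809×10⁻⁵ = 98.108 K, so T = 27.2 + 98.108 = 125.308 °C

T = 125.3 °C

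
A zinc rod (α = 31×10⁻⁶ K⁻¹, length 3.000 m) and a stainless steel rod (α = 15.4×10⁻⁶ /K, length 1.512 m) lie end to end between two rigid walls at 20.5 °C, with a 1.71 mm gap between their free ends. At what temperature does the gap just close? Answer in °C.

α₁L₁ = 9.300×10⁻⁵ m/K, α₂L₂ = 2.32848×10⁻⁵ m/K → total 1.162848×10⁻⁴ m/K
ΔT = g/(α₁L₁+α₂L₂) = 1.71×10⁻³ / 1.162848×10⁻⁴ = 14.705 K
T = 20.5 + 14.705 = 35.205 °C

T = 35.2 °C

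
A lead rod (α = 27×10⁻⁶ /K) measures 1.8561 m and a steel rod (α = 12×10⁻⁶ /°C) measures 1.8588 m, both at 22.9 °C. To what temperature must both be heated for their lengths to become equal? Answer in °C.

T = 120.0 °C

L₁(1 + α₁ΔT) = L₂(1 + α₂ΔT) ⇒ ΔT = (L₂ − L₁)/(α₁L₁ − α₂L₂)
L₂ − L₁ = 1.8588 − 1.8561 = 2.70×10⁻³ m
α₁L₁ − α₂L₂ = 27×10⁻⁶×1.8561 − 12×10⁻⁶×1.8588 = 2.78091×10⁻⁵ m/K
ΔT = 2.70×10⁻³ / 2.78091×10⁻⁵ = 97.091 K
T = 22.9 + 97.091 = 119.991 °C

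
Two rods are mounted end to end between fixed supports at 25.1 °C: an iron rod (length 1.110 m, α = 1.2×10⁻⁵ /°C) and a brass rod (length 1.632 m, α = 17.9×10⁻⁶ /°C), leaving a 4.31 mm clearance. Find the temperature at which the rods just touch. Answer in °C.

T = 126 °C

α₁L₁ = 1.332×10⁻⁵ m/K, α₂L₂ = 2.92128×10⁻⁵ m/K → total 4.25328×10⁻⁵ m/K
ΔT = g/(α₁L₁+α₂L₂) = 4.31×10⁻³ / 4.25328×10⁻⁵ = 101.33 K
T = 25.1 + 101.33 = 126.43 °C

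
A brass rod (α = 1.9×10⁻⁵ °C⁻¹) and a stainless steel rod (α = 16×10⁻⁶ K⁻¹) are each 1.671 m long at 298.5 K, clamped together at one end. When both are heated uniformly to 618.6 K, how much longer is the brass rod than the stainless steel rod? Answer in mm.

1.60 mm

ΔT = 320.1 K
brass: ΔL = 1.9×10⁻⁵ × 1.671 m × 320.1 = 1.0163×10⁻² m = 10.163 mm
stainless steel: ΔL = 16×10⁻⁶ × 1.671 m × 320.1 = 8.5582×10⁻³ m = 8.5582 mm
difference = 10.163 − 8.5582 = 1.6048 mm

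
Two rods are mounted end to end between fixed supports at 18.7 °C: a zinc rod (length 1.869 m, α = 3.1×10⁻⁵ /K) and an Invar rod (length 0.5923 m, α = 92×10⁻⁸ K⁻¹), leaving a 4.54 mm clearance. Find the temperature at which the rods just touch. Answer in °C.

Gap closes when ΔL₁ + ΔL₂ = 4.54 mm = 4.54×10⁻³ m
(α₁L₁ + α₂L₂)ΔT = g
α₁L₁ + α₂L₂ = 3.1×10⁻⁵×1.869 + 92×10⁻⁸×0.5923 = 5.8483916×10⁻⁵ m/K
ΔT = 4.54×10⁻³ / 5.8483916×10⁻⁵ = 77.628 K
T = 18.7 + 77.628 = 96.328 °C

T = 96.3 °C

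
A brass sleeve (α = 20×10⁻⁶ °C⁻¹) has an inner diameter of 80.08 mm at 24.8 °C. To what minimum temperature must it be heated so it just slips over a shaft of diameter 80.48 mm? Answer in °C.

Required Δd = 80.48 − 80.08 = 0.40 mm
Δd = αd₀ΔT ⇒ ΔT = Δd/(αd₀) = 0.40 / (20×10⁻⁶ × 80.08) = 249.75 K
T_min = 24.8 + 249.75 = 274.55 °C

T = 275 °C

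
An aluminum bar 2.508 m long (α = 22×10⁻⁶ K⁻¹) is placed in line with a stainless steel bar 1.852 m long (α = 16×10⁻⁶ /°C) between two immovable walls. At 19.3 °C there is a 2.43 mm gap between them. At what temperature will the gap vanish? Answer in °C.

Gap closes when ΔL₁ + ΔL₂ = 2.43 mm = 2.43×10⁻³ m
(α₁L₁ + α₂L₂)ΔT = g
α₁L₁ + α₂L₂ = 22×10⁻⁶×2.508 + 16×10⁻⁶×1.852 = 8.4808×10⁻⁵ m/K
ΔT = 2.43×10⁻³ / 8.4808×10⁻⁵ = 28.653 K
T = 19.3 + 28.653 = 47.953 °C

T = 48.0 °C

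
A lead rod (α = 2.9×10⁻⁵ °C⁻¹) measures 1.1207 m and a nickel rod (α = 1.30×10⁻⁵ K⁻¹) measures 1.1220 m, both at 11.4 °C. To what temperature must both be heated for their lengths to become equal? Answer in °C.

Equal length when α₁L₁ΔT − α₂L₂ΔT = L₂ − L₁ = 1.30×10⁻³ m
α₁L₁ = 3.25003×10⁻⁵, α₂L₂ = 1.4586×10⁻⁵ → Δ(αL) = 1.79143×10⁻⁵ m/K
ΔT = 1.30×10⁻³ / 1.79143×10⁻⁵ = 72.5677 K, so T = 11.4 + 72.5677 = 83.9677 °C

T = 83.97 °C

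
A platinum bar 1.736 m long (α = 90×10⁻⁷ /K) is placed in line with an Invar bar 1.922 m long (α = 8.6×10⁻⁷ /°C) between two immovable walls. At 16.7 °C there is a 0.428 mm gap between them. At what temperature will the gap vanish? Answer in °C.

α₁L₁ = 1.5624×10⁻⁵ m/K, α₂L₂ = 1.65292×10⁻⁶ m/K → total 1.727692×10⁻⁵ m/K
ΔT = g/(α₁L₁+α₂L₂) = 4.28×10⁻⁴ / 1.727692×10⁻⁵ = 24.773 K
T = 16.7 + 24.773 = 41.473 °C

T = 41.5 °C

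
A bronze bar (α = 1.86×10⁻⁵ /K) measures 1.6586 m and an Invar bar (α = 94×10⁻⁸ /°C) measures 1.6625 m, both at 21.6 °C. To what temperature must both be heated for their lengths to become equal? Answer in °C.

T = 154.8 °C

Equal length when α₁L₁ΔT − α₂L₂ΔT = L₂ − L₁ = 3.90×10⁻³ m
α₁L₁ = 3.084996×10⁻⁵, α₂L₂ = 1.56275×10⁻⁶ → Δ(αL) = 2.928721×10⁻⁵ m/K
ΔT = 3.90×10⁻³ / 2.928721×10⁻⁵ = 133.164 K, so T = 21.6 + 133.164 = 154.764 °C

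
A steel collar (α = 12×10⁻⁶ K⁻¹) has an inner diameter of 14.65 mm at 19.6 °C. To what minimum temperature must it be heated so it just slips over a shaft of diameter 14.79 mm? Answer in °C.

Required Δd = 14.79 − 14.65 = 0.14 mm
Δd = αd₀ΔT ⇒ ΔT = Δd/(αd₀) = 0.14 / (12×10⁻⁶ × 14.65) = 796.36 K
T_min = 19.6 + 796.36 = 815.96 °C

T = 816 °C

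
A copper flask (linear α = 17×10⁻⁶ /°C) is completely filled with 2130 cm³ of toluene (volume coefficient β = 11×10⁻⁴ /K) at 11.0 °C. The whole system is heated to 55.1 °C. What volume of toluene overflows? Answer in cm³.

The flask also expands: β_container ≈ 3α = 5.1×10⁻⁵ /K
Net overflow = V₀(β_liq − 3α_cont)ΔT
β − 3α = 1.10×10⁻³ − 5.1×10⁻⁵ = 1.049×10⁻³ /K; ΔT = 44.1 K
ΔV = 2130 × 1.049×10⁻³ × 44.1 = 98.5 cm³

98.5 cm³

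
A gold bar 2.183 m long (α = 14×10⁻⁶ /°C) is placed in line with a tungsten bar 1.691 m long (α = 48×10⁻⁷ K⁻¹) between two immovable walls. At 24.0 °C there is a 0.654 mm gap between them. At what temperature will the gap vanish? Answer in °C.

α₁L₁ = 3.0562×10⁻⁵ m/K, α₂L₂ = 8.1168×10⁻⁶ m/K → total 3.86788×10⁻⁵ m/K
ΔT = g/(α₁L₁+α₂L₂) = 6.54×10⁻⁴ / 3.86788×10⁻⁵ = 16.908 K
T = 24.0 + 16.908 = 40.908 °C

T = 40.9 °C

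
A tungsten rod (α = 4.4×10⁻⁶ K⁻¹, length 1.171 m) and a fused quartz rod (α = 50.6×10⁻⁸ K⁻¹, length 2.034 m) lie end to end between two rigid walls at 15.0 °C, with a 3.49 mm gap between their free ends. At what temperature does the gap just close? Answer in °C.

T = 580 °C

Gap closes when ΔL₁ + ΔL₂ = 3.49 mm = 3.49×10⁻³ m
(α₁L₁ + α₂L₂)ΔT = g
α₁L₁ + α₂L₂ = 4.4×10⁻⁶×1.171 + 50.6×10⁻⁸×2.034 = 6.181604×10⁻⁶ m/K
ΔT = 3.49×10⁻³ / 6.181604×10⁻⁶ = 564.58 K
T = 15.0 + 564.58 = 579.58 °C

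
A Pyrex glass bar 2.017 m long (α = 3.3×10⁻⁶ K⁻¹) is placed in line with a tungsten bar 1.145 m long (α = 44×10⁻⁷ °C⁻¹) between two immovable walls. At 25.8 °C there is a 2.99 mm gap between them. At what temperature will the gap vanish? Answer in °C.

α₁L₁ = 6.6561×10⁻⁶ m/K, α₂L₂ = 5.038×10⁻⁶ m/K → total 1.16941×10⁻⁵ m/K
ΔT = g/(α₁L₁+α₂L₂) = 2.99×10⁻³ / 1.16941×10⁻⁵ = 255.68 K
T = 25.8 + 255.68 = 281.48 °C

T = 281 °C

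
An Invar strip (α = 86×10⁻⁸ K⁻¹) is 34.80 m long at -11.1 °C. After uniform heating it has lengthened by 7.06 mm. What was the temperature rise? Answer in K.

ΔL = αL₀ΔT ⇒ ΔT = ΔL / (αL₀)
ΔT = 7.06×10⁻³ m / (86×10⁻⁸ × 34.80 m) = 235.90 K

ΔT = 236 K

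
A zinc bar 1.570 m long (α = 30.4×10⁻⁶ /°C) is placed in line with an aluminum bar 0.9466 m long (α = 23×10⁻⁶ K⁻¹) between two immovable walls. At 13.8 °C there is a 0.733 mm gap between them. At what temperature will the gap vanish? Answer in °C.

Gap closes when ΔL₁ + ΔL₂ = 0.733 mm = 7.33×10⁻⁴ m
(α₁L₁ + α₂L₂)ΔT = g
α₁L₁ + α₂L₂ = 30.4×10⁻⁶×1.570 + 23×10⁻⁶×0.9466 = 6.94998×10⁻⁵ m/K
ΔT = 7.33×10⁻⁴ / 6.94998×10⁻⁵ = 10.547 K
T = 13.8 + 10.547 = 24.347 °C

T = 24.3 °C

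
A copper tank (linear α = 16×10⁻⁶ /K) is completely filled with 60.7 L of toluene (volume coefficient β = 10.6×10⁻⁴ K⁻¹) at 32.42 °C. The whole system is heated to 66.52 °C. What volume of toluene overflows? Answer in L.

2.09 L

The tank also expands: β_container ≈ 3α = 4.8×10⁻⁵ /K
Net overflow = V₀(β_liq − 3α_cont)ΔT
β − 3α = 1.06×10⁻³ − 4.8×10⁻⁵ = 1.012×10⁻³ /K; ΔT = 34.10 K
ΔV = 60.7 × 1.012×10⁻³ × 34.10 = 2.09 L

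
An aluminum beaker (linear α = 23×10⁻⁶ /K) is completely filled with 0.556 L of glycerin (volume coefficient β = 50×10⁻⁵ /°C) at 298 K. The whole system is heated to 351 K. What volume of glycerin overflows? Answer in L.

The beaker also expands: β_container ≈ 3α = 6.9×10⁻⁵ /K
Net overflow = V₀(β_liq − 3α_cont)ΔT
β − 3α = 5.00×10⁻⁴ − 6.9×10⁻⁵ = 4.31×10⁻⁴ /K; ΔT = 53 K
ΔV = 0.556 × 4.31×10⁻⁴ × 53 = 0.0127 L

0.0127 L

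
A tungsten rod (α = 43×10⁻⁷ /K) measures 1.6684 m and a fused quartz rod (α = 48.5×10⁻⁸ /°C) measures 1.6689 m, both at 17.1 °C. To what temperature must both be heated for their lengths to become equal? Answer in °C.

L₁(1 + α₁ΔT) = L₂(1 + α₂ΔT) ⇒ ΔT = (L₂ − L₁)/(α₁L₁ − α₂L₂)
L₂ − L₁ = 1.6689 − 1.6684 = 5.00×10⁻⁴ m
α₁L₁ − α₂L₂ = 43×10⁻⁷×1.6684 − 48.5×10⁻⁸×1.6689 = 6.3647035×10⁻⁶ m/K
ΔT = 5.00×10⁻⁴ / 6.3647035×10⁻⁶ = 78.5583 K
T = 17.1 + 78.5583 = 95.6583 °C

T = 95.66 °C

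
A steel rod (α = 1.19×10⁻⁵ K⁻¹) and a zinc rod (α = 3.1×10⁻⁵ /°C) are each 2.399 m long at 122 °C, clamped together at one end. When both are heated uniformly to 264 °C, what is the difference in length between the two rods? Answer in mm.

ΔT = 142 K
steel: ΔL = 1.19×10⁻⁵ × 2.399 m × 142 = 4.0538×10⁻³ m = 4.0538 mm
zinc: ΔL = 3.1×10⁻⁵ × 2.399 m × 142 = 1.0560×10⁻² m = 10.560 mm
difference = 10.560 − 4.0538 = 6.5062 mm

6.51 mm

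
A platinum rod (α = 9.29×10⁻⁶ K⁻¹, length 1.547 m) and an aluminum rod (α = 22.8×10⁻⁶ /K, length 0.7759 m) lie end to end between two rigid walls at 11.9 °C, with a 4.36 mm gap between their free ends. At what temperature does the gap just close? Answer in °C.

T = 148 °C

Gap closes when ΔL₁ + ΔL₂ = 4.36 mm = 4.36×10⁻³ m
(α₁L₁ + α₂L₂)ΔT = g
α₁L₁ + α₂L₂ = 9.29×10⁻⁶×1.547 + 22.8×10⁻⁶×0.7759 = 3.206215×10⁻⁵ m/K
ΔT = 4.36×10⁻³ / 3.206215×10⁻⁵ = 135.99 K
T = 11.9 + 135.99 = 147.89 °C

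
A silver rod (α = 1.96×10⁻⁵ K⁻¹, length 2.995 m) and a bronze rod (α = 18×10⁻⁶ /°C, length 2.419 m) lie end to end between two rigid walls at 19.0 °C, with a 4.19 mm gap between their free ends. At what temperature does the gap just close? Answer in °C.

T = 60.0 °C

Gap closes when ΔL₁ + ΔL₂ = 4.19 mm = 4.19×10⁻³ m
(α₁L₁ + α₂L₂)ΔT = g
α₁L₁ + α₂L₂ = 1.96×10⁻⁵×2.995 + 18×10⁻⁶×2.419 = 1.02244×10⁻⁴ m/K
ΔT = 4.19×10⁻³ / 1.02244×10⁻⁴ = 40.980 K
T = 19.0 + 40.980 = 59.980 °C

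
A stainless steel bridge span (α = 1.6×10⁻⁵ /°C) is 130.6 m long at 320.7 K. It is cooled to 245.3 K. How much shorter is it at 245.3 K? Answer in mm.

ΔL = 158 mm

|ΔT| = |245.3 − 320.7| = 75.4 K
ΔL = αL₀ΔT = (1.6×10⁻⁵)(130.6)(75.4) = 1.58×10⁻¹ m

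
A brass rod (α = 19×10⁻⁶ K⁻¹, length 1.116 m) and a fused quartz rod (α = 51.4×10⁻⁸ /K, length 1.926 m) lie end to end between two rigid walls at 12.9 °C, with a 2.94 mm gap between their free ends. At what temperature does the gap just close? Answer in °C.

Gap closes when ΔL₁ + ΔL₂ = 2.94 mm = 2.94×10⁻³ m
(α₁L₁ + α₂L₂)ΔT = g
α₁L₁ + α₂L₂ = 19×10⁻⁶×1.116 + 51.4×10⁻⁸×1.926 = 2.2193964×10⁻⁵ m/K
ΔT = 2.94×10⁻³ / 2.2193964×10⁻⁵ = 132.47 K
T = 12.9 + 132.47 = 145.37 °C

T = 145 °C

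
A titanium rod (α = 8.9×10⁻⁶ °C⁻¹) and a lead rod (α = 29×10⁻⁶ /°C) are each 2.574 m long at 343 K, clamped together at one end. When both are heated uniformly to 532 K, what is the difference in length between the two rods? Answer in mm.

9.78 mm

ΔT = 189 K
titanium: ΔL = 8.9×10⁻⁶ × 2.574 m × 189 = 4.3297×10⁻³ m = 4.3297 mm
lead: ΔL = 29×10⁻⁶ × 2.574 m × 189 = 1.4108×10⁻² m = 14.108 mm
difference = 14.108 − 4.3297 = 9.7783 mm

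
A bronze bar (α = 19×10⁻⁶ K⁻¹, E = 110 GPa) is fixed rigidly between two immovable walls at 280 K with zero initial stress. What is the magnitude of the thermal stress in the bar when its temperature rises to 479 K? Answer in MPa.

σ = 416 MPa

Fully constrained: the free strain ε = αΔT is blocked, so σ = Eε = EαΔT.
|ΔT| = 199 K
σ = 110×10⁹ × 19×10⁻⁶ × 199 = 4.16×10⁸ Pa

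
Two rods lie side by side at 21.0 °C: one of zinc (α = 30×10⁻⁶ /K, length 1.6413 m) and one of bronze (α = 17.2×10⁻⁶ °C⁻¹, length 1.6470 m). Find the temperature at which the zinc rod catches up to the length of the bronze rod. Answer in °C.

T = 293.6 °C

L₁(1 + α₁ΔT) = L₂(1 + α₂ΔT) ⇒ ΔT = (L₂ − L₁)/(α₁L₁ − α₂L₂)
L₂ − L₁ = 1.6470 − 1.6413 = 5.70×10⁻³ m
α₁L₁ − α₂L₂ = 30×10⁻⁶×1.6413 − 17.2×10⁻⁶×1.6470 = 2.09106×10⁻⁵ m/K
ΔT = 5.70×10⁻³ / 2.09106×10⁻⁵ = 272.589 K
T = 21.0 + 272.589 = 293.589 °C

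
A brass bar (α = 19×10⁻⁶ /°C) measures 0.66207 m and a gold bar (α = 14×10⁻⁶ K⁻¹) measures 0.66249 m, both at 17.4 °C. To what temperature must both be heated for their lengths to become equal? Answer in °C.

L₁(1 + α₁ΔT) = L₂(1 + α₂ΔT) ⇒ ΔT = (L₂ − L₁)/(α₁L₁ − α₂L₂)
L₂ − L₁ = 0.66249 − 0.66207 = 4.20×10⁻⁴ m
α₁L₁ − α₂L₂ = 19×10⁻⁶×0.66207 − 14×10⁻⁶×0.66249 = 3.30447×10⁻⁶ m/K
ΔT = 4.20×10⁻⁴ / 3.30447×10⁻⁶ = 127.101 K
T = 17.4 + 127.101 = 144.501 °C

T = 144.5 °C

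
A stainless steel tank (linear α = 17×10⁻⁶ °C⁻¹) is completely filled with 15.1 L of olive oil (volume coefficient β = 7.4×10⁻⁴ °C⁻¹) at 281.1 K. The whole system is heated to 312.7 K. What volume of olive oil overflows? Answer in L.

The tank also expands: β_container ≈ 3α = 5.1×10⁻⁵ /K
Net overflow = V₀(β_liq − 3α_cont)ΔT
β − 3α = 7.40×10⁻⁴ − 5.1×10⁻⁵ = 6.89×10⁻⁴ /K; ΔT = 31.6 K
ΔV = 15.1 × 6.89×10⁻⁴ × 31.6 = 0.329 L

0.329 L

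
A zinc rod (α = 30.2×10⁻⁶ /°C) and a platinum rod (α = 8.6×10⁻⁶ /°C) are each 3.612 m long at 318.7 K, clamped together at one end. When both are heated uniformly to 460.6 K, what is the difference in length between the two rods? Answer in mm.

11.1 mm

ΔT = 141.9 K
zinc: ΔL = 30.2×10⁻⁶ × 3.612 m × 141.9 = 1.5479×10⁻² m = 15.479 mm
platinum: ΔL = 8.6×10⁻⁶ × 3.612 m × 141.9 = 4.4079×10⁻³ m = 4.4079 mm
difference = 15.479 − 4.4079 = 11.0711 mm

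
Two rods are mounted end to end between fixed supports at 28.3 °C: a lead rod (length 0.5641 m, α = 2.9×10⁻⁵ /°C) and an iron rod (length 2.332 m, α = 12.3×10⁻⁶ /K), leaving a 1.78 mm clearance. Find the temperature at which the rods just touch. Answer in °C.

T = 67.8 °C

α₁L₁ = 1.63589×10⁻⁵ m/K, α₂L₂ = 2.86836×10⁻⁵ m/K → total 4.50425×10⁻⁵ m/K
ΔT = g/(α₁L₁+α₂L₂) = 1.78×10⁻³ / 4.50425×10⁻⁵ = 39.518 K
T = 28.3 + 39.518 = 67.818 °C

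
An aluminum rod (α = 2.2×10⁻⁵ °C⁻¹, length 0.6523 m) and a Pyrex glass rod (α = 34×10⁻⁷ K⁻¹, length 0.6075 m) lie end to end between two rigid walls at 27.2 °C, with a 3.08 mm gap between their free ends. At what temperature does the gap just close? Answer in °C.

T = 215 °C

α₁L₁ = 1.43506×10⁻⁵ m/K, α₂L₂ = 2.0655×10⁻⁶ m/K → total 1.64161×10⁻⁵ m/K
ΔT = g/(α₁L₁+α₂L₂) = 3.08×10⁻³ / 1.64161×10⁻⁵ = 187.62 K
T = 27.2 + 187.62 = 214.82 °C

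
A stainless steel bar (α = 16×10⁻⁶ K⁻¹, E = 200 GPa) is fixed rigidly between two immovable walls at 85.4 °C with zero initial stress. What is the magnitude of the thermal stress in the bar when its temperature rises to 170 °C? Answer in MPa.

σ = 271 MPa

Fully constrained: the free strain ε = αΔT is blocked, so σ = Eε = EαΔT.
|ΔT| = 84.6 K
σ = 200×10⁹ × 16×10⁻⁶ × 84.6 = 2.71×10⁸ Pa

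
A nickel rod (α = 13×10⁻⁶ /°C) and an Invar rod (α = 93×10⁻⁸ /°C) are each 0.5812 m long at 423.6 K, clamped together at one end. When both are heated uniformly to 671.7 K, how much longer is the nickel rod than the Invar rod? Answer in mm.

ΔT = 248.1 K
nickel: ΔL = 13×10⁻⁶ × 0.5812 m × 248.1 = 1.8745×10⁻³ m = 1.8745 mm
Invar: ΔL = 93×10⁻⁸ × 0.5812 m × 248.1 = 1.3410×10⁻⁴ m = 0.13410 mm
difference = 1.8745 − 0.13410 = 1.7404 mm

1.74 mm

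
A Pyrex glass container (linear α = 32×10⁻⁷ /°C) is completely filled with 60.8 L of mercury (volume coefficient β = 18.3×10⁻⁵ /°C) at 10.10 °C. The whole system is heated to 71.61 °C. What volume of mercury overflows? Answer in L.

0.648 L

The container also expands: β_container ≈ 3α = 9.6×10⁻⁶ /K
Net overflow = V₀(β_liq − 3α_cont)ΔT
β − 3α = 1.83×10⁻⁴ − 9.6×10⁻⁶ = 1.734×10⁻⁴ /K; ΔT = 61.51 K
ΔV = 60.8 × 1.734×10⁻⁴ × 61.51 = 0.648 L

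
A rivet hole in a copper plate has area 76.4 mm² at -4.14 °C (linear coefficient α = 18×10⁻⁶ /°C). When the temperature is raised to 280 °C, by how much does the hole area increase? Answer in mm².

Area coefficient ≈ 2α; |ΔT| = 284.14 K
ΔA = 2αA₀ΔT = 2(18×10⁻⁶)(76.4)(284.14) = 0.781 mm²

ΔA = 0.781 mm²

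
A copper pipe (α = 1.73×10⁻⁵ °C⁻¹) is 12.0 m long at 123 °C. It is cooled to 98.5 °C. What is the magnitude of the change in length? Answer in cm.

ΔL = 0.509 cm

|ΔT| = |98.5 − 123| = 24.5 K
ΔL = αL₀ΔT = (1.73×10⁻⁵)(12.0)(24.5) = 5.09×10⁻³ m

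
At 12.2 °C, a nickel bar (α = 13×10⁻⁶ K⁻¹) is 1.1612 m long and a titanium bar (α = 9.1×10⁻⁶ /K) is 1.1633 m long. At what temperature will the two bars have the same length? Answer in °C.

T = 477.9 °C

Equal length when α₁L₁ΔT − α₂L₂ΔT = L₂ − L₁ = 2.10×10⁻³ m
α₁L₁ = 1.50956×10⁻⁵, α₂L₂ = 1.058603×10⁻⁵ → Δ(αL) = 4.50957×10⁻⁶ m/K
ΔT = 2.10×10⁻³ / 4.50957×10⁻⁶ = 465.676 K, so T = 12.2 + 465.676 = 477.876 °C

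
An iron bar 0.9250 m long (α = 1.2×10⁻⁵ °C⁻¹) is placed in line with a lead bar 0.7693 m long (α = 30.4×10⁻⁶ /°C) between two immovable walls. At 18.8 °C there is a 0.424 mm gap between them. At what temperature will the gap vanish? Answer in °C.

α₁L₁ = 1.110×10⁻⁵ m/K, α₂L₂ = 2.338672×10⁻⁵ m/K → total 3.448672×10⁻⁵ m/K
ΔT = g/(α₁L₁+α₂L₂) = 4.24×10⁻⁴ / 3.448672×10⁻⁵ = 12.295 K
T = 18.8 + 12.295 = 31.095 °C

T = 31.1 °C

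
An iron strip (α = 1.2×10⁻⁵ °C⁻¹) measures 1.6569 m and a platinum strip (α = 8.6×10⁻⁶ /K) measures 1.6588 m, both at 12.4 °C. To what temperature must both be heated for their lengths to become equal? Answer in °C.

Equal length when α₁L₁ΔT − α₂L₂ΔT = L₂ − L₁ = 1.90×10⁻³ m
α₁L₁ = 1.98828×10⁻⁵, α₂L₂ = 1.426568×10⁻⁵ → Δ(αL) = 5.61712×10⁻⁶ m/K
ΔT = 1.90×10⁻³ / 5.61712×10⁻⁶ = 338.252 K, so T = 12.4 + 338.252 = 350.652 °C

T = 350.7 °C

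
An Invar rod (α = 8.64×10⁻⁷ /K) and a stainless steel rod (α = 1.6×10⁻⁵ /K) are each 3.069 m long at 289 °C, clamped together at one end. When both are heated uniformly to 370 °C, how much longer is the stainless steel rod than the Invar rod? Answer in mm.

ΔT = 81 K
Invar: ΔL = 8.64×10⁻⁷ × 3.069 m × 81 = 2.1478×10⁻⁴ m = 0.21478 mm
stainless steel: ΔL = 1.6×10⁻⁵ × 3.069 m × 81 = 3.9774×10⁻³ m = 3.9774 mm
difference = 3.9774 − 0.21478 = 3.76262 mm

3.76 mm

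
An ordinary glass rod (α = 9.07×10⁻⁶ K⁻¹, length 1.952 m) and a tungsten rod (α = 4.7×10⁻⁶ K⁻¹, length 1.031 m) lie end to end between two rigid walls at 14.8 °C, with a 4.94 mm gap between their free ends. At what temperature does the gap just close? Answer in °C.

T = 234 °C

Gap closes when ΔL₁ + ΔL₂ = 4.94 mm = 4.94×10⁻³ m
(α₁L₁ + α₂L₂)ΔT = g
α₁L₁ + α₂L₂ = 9.07×10⁻⁶×1.952 + 4.7×10⁻⁶×1.031 = 2.255034×10⁻⁵ m/K
ΔT = 4.94×10⁻³ / 2.255034×10⁻⁵ = 219.07 K
T = 14.8 + 219.07 = 233.87 °C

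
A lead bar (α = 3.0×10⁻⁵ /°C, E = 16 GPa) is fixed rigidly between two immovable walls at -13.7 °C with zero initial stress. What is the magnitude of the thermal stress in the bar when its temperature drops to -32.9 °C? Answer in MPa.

Fully constrained: the free strain ε = αΔT is blocked, so σ = Eε = EαΔT.
|ΔT| = 19.2 K
σ = 16.0×10⁹ × 3.0×10⁻⁵ × 19.2 = 9.22×10⁶ Pa

σ = 9.22 MPa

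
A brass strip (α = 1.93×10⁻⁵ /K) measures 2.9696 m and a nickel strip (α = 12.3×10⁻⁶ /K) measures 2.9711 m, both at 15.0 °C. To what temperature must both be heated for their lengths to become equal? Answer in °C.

T = 87.22 °C

L₁(1 + α₁ΔT) = L₂(1 + α₂ΔT) ⇒ ΔT = (L₂ − L₁)/(α₁L₁ − α₂L₂)
L₂ − L₁ = 2.9711 − 2.9696 = 1.50×10⁻³ m
α₁L₁ − α₂L₂ = 1.93×10⁻⁵×2.9696 − 12.3×10⁻⁶×2.9711 = 2.076875×10⁻⁵ m/K
ΔT = 1.50×10⁻³ / 2.076875×10⁻⁵ = 72.2239 K
T = 15.0 + 72.2239 = 87.2239 °C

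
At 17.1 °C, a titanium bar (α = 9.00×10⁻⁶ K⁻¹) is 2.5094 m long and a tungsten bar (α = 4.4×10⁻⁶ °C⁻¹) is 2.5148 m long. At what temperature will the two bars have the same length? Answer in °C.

T = 485.9 °C

L₁(1 + α₁ΔT) = L₂(1 + α₂ΔT) ⇒ ΔT = (L₂ − L₁)/(α₁L₁ − α₂L₂)
L₂ − L₁ = 2.5148 − 2.5094 = 5.40×10⁻³ m
α₁L₁ − α₂L₂ = 9.00×10⁻⁶×2.5094 − 4.4×10⁻⁶×2.5148 = 1.151948×10⁻⁵ m/K
ΔT = 5.40×10⁻³ / 1.151948×10⁻⁵ = 468.771 K
T = 17.1 + 468.771 = 485.871 °C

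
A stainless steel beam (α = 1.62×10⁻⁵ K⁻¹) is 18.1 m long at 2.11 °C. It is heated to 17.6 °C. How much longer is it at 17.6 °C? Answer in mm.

|ΔT| = |17.6 − 2.11| = 15.49 K
ΔL = αL₀ΔT = (1.62×10⁻⁵)(18.1)(15.49) = 4.54×10⁻³ m

ΔL = 4.54 mm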